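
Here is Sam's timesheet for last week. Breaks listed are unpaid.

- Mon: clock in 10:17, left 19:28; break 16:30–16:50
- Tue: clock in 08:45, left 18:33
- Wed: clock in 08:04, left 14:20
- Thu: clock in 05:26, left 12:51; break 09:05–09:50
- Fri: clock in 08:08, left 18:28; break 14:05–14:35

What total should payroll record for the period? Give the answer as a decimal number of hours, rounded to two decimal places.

41.42 hours

Mon: 10:17–19:28 = 9 h 11 min; less 20 min break → 8 h 51 min
Tue: 08:45–18:33 = 9 h 48 min
Wed: 08:04–14:20 = 6 h 16 min
Thu: 05:26–12:51 = 7 h 25 min; less 45 min break → 6 h 40 min
Fri: 08:08–18:28 = 10 h 20 min; less 30 min break → 9 h 50 min
Total: 8 h 51 min + 9 h 48 min + 6 h 16 min + 6 h 40 min + 9 h 50 min = 41 h 25 min.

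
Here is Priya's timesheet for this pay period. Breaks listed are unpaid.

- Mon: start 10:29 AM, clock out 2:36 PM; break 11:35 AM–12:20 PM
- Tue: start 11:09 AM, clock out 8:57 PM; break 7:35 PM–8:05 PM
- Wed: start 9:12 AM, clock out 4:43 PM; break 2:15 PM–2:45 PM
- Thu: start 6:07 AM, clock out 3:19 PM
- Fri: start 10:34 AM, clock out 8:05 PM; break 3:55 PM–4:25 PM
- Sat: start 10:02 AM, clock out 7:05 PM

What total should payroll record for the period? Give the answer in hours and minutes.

46 h 57 min

Mon: 10:29 AM–2:36 PM = 4 h 7 min; less 45 min break → 3 h 22 min
Tue: 11:09 AM–8:57 PM = 9 h 48 min; less 30 min break → 9 h 18 min
Wed: 9:12 AM–4:43 PM = 7 h 31 min; less 30 min break → 7 h 1 min
Thu: 6:07 AM–3:19 PM = 9 h 12 min
Fri: 10:34 AM–8:05 PM = 9 h 31 min; less 30 min break → 9 h 1 min
Sat: 10:02 AM–7:05 PM = 9 h 3 min
Total: 3 h 22 min + 9 h 18 min + 7 h 1 min + 9 h 12 min + 9 h 1 min + 9 h 3 min = 46 h 57 min.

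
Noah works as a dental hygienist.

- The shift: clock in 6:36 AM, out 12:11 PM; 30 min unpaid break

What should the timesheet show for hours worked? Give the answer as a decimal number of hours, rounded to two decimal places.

5.08 hours

The shift: 6:36 AM–12:11 PM = 5 h 35 min; less 30 min break → 5 h 5 min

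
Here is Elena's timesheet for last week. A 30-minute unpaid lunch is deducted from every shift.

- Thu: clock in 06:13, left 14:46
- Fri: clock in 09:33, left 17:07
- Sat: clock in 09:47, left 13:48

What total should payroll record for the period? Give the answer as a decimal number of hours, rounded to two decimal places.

Thu: 06:13–14:46 = 8 h 33 min; less 30 min break → 8 h 3 min
Fri: 09:33–17:07 = 7 h 34 min; less 30 min break → 7 h 4 min
Sat: 09:47–13:48 = 4 h 1 min; less 30 min break → 3 h 31 min
Total: 8 h 3 min + 7 h 4 min + 3 h 31 min = 18 h 38 min.

18.63 hours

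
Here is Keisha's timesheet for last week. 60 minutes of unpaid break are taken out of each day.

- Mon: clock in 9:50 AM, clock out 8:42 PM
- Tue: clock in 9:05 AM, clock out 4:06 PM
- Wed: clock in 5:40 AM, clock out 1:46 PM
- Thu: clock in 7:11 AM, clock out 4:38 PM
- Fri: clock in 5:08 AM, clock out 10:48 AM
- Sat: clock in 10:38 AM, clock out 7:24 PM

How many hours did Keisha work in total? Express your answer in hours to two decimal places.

Mon: 9:50 AM–8:42 PM = 10 h 52 min; less 60 min break → 9 h 52 min
Tue: 9:05 AM–4:06 PM = 7 h 1 min; less 60 min break → 6 h 1 min
Wed: 5:40 AM–1:46 PM = 8 h 6 min; less 60 min break → 7 h 6 min
Thu: 7:11 AM–4:38 PM = 9 h 27 min; less 60 min break → 8 h 27 min
Fri: 5:08 AM–10:48 AM = 5 h 40 min; less 60 min break → 4 h 40 min
Sat: 10:38 AM–7:24 PM = 8 h 46 min; less 60 min break → 7 h 46 min
Total: 9 h 52 min + 6 h 1 min + 7 h 6 min + 8 h 27 min + 4 h 40 min + 7 h 46 min = 43 h 52 min.

43.87 hours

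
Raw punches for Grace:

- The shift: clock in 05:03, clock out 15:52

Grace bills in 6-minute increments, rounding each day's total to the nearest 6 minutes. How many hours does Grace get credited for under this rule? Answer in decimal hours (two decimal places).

The shift: 05:03–15:52 = 10 h 49 min → rounds to 10 h 48 min

10.80 hours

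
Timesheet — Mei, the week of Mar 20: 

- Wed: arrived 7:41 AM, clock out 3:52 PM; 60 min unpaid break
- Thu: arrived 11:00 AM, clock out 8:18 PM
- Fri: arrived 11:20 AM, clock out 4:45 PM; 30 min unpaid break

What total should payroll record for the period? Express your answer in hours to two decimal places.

Wed: 7:41 AM–3:52 PM = 8 h 11 min; less 60 min break → 7 h 11 min
Thu: 11:00 AM–8:18 PM = 9 h 18 min
Fri: 11:20 AM–4:45 PM = 5 h 25 min; less 30 min break → 4 h 55 min
Total: 7 h 11 min + 9 h 18 min + 4 h 55 min = 21 h 24 min.

21.40 hours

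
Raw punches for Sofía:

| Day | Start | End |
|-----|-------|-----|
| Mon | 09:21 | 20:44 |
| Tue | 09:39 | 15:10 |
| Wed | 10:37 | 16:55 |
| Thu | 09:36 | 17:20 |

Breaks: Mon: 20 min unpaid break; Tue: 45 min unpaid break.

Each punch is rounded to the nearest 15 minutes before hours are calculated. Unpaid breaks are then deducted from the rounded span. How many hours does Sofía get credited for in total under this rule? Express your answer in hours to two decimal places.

Mon: in 09:21→09:15, out 20:44→20:45; 11 h 30 min − 20 min = 11 h 10 min
Tue: in 09:39→09:45, out 15:10→15:15; 5 h 30 min − 45 min = 4 h 45 min
Wed: in 10:37→10:30, out 16:55→17:00; 6 h 30 min
Thu: in 09:36→09:30, out 17:20→17:15; 7 h 45 min
Total credited: 30 h 10 min.

30.17 hours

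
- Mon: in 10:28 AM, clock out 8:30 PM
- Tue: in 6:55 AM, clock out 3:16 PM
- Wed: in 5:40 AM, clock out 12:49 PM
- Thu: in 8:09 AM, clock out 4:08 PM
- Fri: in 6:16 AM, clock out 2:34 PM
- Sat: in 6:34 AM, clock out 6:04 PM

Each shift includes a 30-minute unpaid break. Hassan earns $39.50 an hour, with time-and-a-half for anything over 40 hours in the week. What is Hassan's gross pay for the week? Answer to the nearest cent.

$2191.26

Mon: 10:28 AM–8:30 PM = 10 h 2 min; less 30 min break → 9 h 32 min
Tue: 6:55 AM–3:16 PM = 8 h 21 min; less 30 min break → 7 h 51 min
Wed: 5:40 AM–12:49 PM = 7 h 9 min; less 30 min break → 6 h 39 min
Thu: 8:09 AM–4:08 PM = 7 h 59 min; less 30 min break → 7 h 29 min
Fri: 6:16 AM–2:34 PM = 8 h 18 min; less 30 min break → 7 h 48 min
Sat: 6:34 AM–6:04 PM = 11 h 30 min; less 30 min break → 11 h 0 min
Total worked: 50 h 19 min = 3019 min.
Regular 40 h 0 min = 2400 min at $39.50/h; overtime 10 h 19 min = 619 min at $59.25/h.
Pay = (2400 × $39.50 + 619 × $59.25) ÷ 60 = $2191.26.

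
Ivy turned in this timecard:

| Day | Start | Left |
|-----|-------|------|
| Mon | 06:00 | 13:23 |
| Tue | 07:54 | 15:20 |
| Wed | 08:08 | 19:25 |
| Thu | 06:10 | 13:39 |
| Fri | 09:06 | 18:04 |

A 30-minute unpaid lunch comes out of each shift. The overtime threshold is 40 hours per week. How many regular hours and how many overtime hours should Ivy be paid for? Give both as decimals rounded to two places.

Mon: 06:00–13:23 = 7 h 23 min; less 30 min break → 6 h 53 min
Tue: 07:54–15:20 = 7 h 26 min; less 30 min break → 6 h 56 min
Wed: 08:08–19:25 = 11 h 17 min; less 30 min break → 10 h 47 min
Thu: 06:10–13:39 = 7 h 29 min; less 30 min break → 6 h 59 min
Fri: 09:06–18:04 = 8 h 58 min; less 30 min break → 8 h 28 min
Total worked: 40 h 3 min = 40.05 h.
Threshold 40 h → overtime 0 h 3 min, regular 40 h 0 min.

Regular 40.00 hours, overtime 0.05 hours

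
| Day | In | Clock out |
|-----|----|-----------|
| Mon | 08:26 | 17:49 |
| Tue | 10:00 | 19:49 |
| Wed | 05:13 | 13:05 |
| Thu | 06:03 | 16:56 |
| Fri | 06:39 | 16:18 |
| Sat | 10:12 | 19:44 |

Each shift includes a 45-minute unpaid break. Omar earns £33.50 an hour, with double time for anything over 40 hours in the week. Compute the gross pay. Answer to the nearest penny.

Mon: 08:26–17:49 = 9 h 23 min; less 45 min break → 8 h 38 min
Tue: 10:00–19:49 = 9 h 49 min; less 45 min break → 9 h 4 min
Wed: 05:13–13:05 = 7 h 52 min; less 45 min break → 7 h 7 min
Thu: 06:03–16:56 = 10 h 53 min; less 45 min break → 10 h 8 min
Fri: 06:39–16:18 = 9 h 39 min; less 45 min break → 8 h 54 min
Sat: 10:12–19:44 = 9 h 32 min; less 45 min break → 8 h 47 min
Total worked: 52 h 38 min = 3158 min.
Regular 40 h 0 min = 2400 min at £33.50/h; overtime 12 h 38 min = 758 min at £67.00/h.
Pay = (2400 × £33.50 + 758 × £67.00) ÷ 60 = £2186.43.

£2186.43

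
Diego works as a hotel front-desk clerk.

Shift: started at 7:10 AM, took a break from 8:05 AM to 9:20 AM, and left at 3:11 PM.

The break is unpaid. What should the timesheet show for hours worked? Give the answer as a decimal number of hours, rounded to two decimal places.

Shift: 7:10 AM–3:11 PM = 8 h 1 min; less 75 min break → 6 h 46 min

6.77 hours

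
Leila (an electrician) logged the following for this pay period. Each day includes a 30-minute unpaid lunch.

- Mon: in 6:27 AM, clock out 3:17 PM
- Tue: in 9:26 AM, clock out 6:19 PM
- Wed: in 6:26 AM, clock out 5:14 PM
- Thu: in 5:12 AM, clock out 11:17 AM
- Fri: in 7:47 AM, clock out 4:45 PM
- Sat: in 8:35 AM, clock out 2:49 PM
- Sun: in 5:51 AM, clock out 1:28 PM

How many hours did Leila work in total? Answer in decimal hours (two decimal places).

Mon: 6:27 AM–3:17 PM = 8 h 50 min; less 30 min break → 8 h 20 min
Tue: 9:26 AM–6:19 PM = 8 h 53 min; less 30 min break → 8 h 23 min
Wed: 6:26 AM–5:14 PM = 10 h 48 min; less 30 min break → 10 h 18 min
Thu: 5:12 AM–11:17 AM = 6 h 5 min; less 30 min break → 5 h 35 min
Fri: 7:47 AM–4:45 PM = 8 h 58 min; less 30 min break → 8 h 28 min
Sat: 8:35 AM–2:49 PM = 6 h 14 min; less 30 min break → 5 h 44 min
Sun: 5:51 AM–1:28 PM = 7 h 37 min; less 30 min break → 7 h 7 min
Total: 8 h 20 min + 8 h 23 min + 10 h 18 min + 5 h 35 min + 8 h 28 min + 5 h 44 min + 7 h 7 min = 53 h 55 min.

53.92 hours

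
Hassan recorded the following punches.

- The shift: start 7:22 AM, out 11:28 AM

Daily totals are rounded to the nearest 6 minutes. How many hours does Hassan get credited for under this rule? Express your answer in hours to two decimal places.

The shift: 7:22 AM–11:28 AM = 4 h 6 min → rounds to 4 h 6 min

4.10 hours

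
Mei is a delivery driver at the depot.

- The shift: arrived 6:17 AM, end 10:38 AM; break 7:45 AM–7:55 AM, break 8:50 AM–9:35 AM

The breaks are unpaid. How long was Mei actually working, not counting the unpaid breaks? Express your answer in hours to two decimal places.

The shift: 6:17 AM–10:38 AM = 4 h 21 min; less 55 min break → 3 h 26 min

3.43 hours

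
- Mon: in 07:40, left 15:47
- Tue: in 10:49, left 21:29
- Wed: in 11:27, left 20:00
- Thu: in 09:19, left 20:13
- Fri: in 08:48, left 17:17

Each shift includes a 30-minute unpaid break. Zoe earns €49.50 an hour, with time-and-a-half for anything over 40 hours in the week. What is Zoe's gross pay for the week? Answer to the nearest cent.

Mon: 07:40–15:47 = 8 h 7 min; less 30 min break → 7 h 37 min
Tue: 10:49–21:29 = 10 h 40 min; less 30 min break → 10 h 10 min
Wed: 11:27–20:00 = 8 h 33 min; less 30 min break → 8 h 3 min
Thu: 09:19–20:13 = 10 h 54 min; less 30 min break → 10 h 24 min
Fri: 08:48–17:17 = 8 h 29 min; less 30 min break → 7 h 59 min
Total worked: 44 h 13 min = 2653 min.
Regular 40 h 0 min = 2400 min at €49.50/h; overtime 4 h 13 min = 253 min at €74.25/h.
Pay = (2400 × €49.50 + 253 × €74.25) ÷ 60 = €2293.09.

€2293.09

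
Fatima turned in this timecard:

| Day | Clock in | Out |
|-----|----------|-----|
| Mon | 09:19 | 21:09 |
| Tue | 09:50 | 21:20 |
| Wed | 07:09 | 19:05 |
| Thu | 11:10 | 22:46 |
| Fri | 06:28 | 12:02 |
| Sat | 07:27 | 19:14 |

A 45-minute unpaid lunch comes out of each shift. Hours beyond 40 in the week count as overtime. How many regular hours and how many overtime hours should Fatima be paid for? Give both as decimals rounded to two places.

Mon: 09:19–21:09 = 11 h 50 min; less 45 min break → 11 h 5 min
Tue: 09:50–21:20 = 11 h 30 min; less 45 min break → 10 h 45 min
Wed: 07:09–19:05 = 11 h 56 min; less 45 min break → 11 h 11 min
Thu: 11:10–22:46 = 11 h 36 min; less 45 min break → 10 h 51 min
Fri: 06:28–12:02 = 5 h 34 min; less 45 min break → 4 h 49 min
Sat: 07:27–19:14 = 11 h 47 min; less 45 min break → 11 h 2 min
Total worked: 59 h 43 min = 59.72 h.
Threshold 40 h → overtime 19 h 43 min, regular 40 h 0 min.

Regular 40.00 hours, overtime 19.72 hours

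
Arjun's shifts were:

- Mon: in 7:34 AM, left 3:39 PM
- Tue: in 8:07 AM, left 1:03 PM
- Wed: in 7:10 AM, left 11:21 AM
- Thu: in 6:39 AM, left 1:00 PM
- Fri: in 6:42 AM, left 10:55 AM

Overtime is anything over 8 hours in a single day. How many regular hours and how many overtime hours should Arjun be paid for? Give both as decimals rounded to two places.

Mon: 7:34 AM–3:39 PM = 8 h 5 min
Tue: 8:07 AM–1:03 PM = 4 h 56 min
Wed: 7:10 AM–11:21 AM = 4 h 11 min
Thu: 6:39 AM–1:00 PM = 6 h 21 min
Fri: 6:42 AM–10:55 AM = 4 h 13 min
Mon reg 8 h 0 min / OT 0 h 5 min; Tue reg 4 h 56 min / OT 0 h 0 min; Wed reg 4 h 11 min / OT 0 h 0 min; Thu reg 6 h 21 min / OT 0 h 0 min; Fri reg 4 h 13 min / OT 0 h 0 min.
Totals: regular 27 h 41 min, overtime 0 h 5 min.

Regular 27.68 hours, overtime 0.08 hours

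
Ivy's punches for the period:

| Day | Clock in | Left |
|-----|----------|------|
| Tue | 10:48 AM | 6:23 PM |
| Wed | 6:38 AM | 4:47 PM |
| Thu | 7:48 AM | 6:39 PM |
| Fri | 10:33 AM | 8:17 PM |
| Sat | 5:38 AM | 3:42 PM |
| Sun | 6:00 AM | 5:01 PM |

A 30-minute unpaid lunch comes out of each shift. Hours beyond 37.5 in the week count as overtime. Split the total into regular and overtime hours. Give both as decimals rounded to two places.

Regular 37.50 hours, overtime 18.90 hours

Tue: 10:48 AM–6:23 PM = 7 h 35 min; less 30 min break → 7 h 5 min
Wed: 6:38 AM–4:47 PM = 10 h 9 min; less 30 min break → 9 h 39 min
Thu: 7:48 AM–6:39 PM = 10 h 51 min; less 30 min break → 10 h 21 min
Fri: 10:33 AM–8:17 PM = 9 h 44 min; less 30 min break → 9 h 14 min
Sat: 5:38 AM–3:42 PM = 10 h 4 min; less 30 min break → 9 h 34 min
Sun: 6:00 AM–5:01 PM = 11 h 1 min; less 30 min break → 10 h 31 min
Total worked: 56 h 24 min = 56.40 h.
Threshold 37.5 h → overtime 18 h 54 min, regular 37 h 30 min.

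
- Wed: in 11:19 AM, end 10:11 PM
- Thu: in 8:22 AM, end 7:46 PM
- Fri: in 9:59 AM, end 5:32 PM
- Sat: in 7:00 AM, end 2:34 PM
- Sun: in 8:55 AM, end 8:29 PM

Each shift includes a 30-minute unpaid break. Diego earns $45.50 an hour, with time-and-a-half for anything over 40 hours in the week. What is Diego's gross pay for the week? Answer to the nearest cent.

Wed: 11:19 AM–10:11 PM = 10 h 52 min; less 30 min break → 10 h 22 min
Thu: 8:22 AM–7:46 PM = 11 h 24 min; less 30 min break → 10 h 54 min
Fri: 9:59 AM–5:32 PM = 7 h 33 min; less 30 min break → 7 h 3 min
Sat: 7:00 AM–2:34 PM = 7 h 34 min; less 30 min break → 7 h 4 min
Sun: 8:55 AM–8:29 PM = 11 h 34 min; less 30 min break → 11 h 4 min
Total worked: 46 h 27 min = 2787 min.
Regular 40 h 0 min = 2400 min at $45.50/h; overtime 6 h 27 min = 387 min at $68.25/h.
Pay = (2400 × $45.50 + 387 × $68.25) ÷ 60 = $2260.21.

$2260.21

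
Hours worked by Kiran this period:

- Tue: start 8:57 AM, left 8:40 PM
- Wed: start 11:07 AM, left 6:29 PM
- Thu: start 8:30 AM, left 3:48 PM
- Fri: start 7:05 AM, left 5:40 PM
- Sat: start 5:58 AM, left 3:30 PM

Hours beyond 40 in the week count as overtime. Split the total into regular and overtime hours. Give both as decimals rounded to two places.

Tue: 8:57 AM–8:40 PM = 11 h 43 min
Wed: 11:07 AM–6:29 PM = 7 h 22 min
Thu: 8:30 AM–3:48 PM = 7 h 18 min
Fri: 7:05 AM–5:40 PM = 10 h 35 min
Sat: 5:58 AM–3:30 PM = 9 h 32 min
Total worked: 46 h 30 min = 46.50 h.
Threshold 40 h → overtime 6 h 30 min, regular 40 h 0 min.

Regular 40.00 hours, overtime 6.50 hours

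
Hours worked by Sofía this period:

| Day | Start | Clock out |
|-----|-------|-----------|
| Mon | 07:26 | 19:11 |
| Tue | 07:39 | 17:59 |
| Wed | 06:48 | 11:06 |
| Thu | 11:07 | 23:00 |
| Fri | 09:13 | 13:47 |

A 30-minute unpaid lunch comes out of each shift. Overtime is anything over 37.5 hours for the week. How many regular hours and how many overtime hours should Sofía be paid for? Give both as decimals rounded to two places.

Regular 37.50 hours, overtime 2.83 hours

Mon: 07:26–19:11 = 11 h 45 min; less 30 min break → 11 h 15 min
Tue: 07:39–17:59 = 10 h 20 min; less 30 min break → 9 h 50 min
Wed: 06:48–11:06 = 4 h 18 min; less 30 min break → 3 h 48 min
Thu: 11:07–23:00 = 11 h 53 min; less 30 min break → 11 h 23 min
Fri: 09:13–13:47 = 4 h 34 min; less 30 min break → 4 h 4 min
Total worked: 40 h 20 min = 40.33 h.
Threshold 37.5 h → overtime 2 h 50 min, regular 37 h 30 min.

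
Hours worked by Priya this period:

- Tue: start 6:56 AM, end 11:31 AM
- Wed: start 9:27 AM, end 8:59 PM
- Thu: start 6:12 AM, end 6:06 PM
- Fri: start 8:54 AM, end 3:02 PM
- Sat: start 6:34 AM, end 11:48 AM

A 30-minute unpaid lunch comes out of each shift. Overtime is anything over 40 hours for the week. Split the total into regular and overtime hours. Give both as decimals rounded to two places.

Regular 36.88 hours, overtime 0.00 hours

Tue: 6:56 AM–11:31 AM = 4 h 35 min; less 30 min break → 4 h 5 min
Wed: 9:27 AM–8:59 PM = 11 h 32 min; less 30 min break → 11 h 2 min
Thu: 6:12 AM–6:06 PM = 11 h 54 min; less 30 min break → 11 h 24 min
Fri: 8:54 AM–3:02 PM = 6 h 8 min; less 30 min break → 5 h 38 min
Sat: 6:34 AM–11:48 AM = 5 h 14 min; less 30 min break → 4 h 44 min
Total worked: 36 h 53 min = 36.88 h.
Threshold 40 h → overtime 0 h 0 min, regular 36 h 53 min.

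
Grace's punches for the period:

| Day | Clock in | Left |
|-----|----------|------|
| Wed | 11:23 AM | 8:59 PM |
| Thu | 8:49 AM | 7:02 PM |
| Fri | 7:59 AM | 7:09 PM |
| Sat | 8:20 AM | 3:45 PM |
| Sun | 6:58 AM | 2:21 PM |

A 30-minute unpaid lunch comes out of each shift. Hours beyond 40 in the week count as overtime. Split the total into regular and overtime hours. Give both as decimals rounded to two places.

Regular 40.00 hours, overtime 3.28 hours

Wed: 11:23 AM–8:59 PM = 9 h 36 min; less 30 min break → 9 h 6 min
Thu: 8:49 AM–7:02 PM = 10 h 13 min; less 30 min break → 9 h 43 min
Fri: 7:59 AM–7:09 PM = 11 h 10 min; less 30 min break → 10 h 40 min
Sat: 8:20 AM–3:45 PM = 7 h 25 min; less 30 min break → 6 h 55 min
Sun: 6:58 AM–2:21 PM = 7 h 23 min; less 30 min break → 6 h 53 min
Total worked: 43 h 17 min = 43.28 h.
Threshold 40 h → overtime 3 h 17 min, regular 40 h 0 min.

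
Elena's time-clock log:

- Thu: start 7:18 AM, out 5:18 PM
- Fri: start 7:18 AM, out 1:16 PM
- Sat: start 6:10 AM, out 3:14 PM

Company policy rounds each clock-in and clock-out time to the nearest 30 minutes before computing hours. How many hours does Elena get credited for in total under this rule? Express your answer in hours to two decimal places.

Thu: in 7:18 AM→7:30 AM, out 5:18 PM→5:30 PM; 10 h 0 min
Fri: in 7:18 AM→7:30 AM, out 1:16 PM→1:30 PM; 6 h 0 min
Sat: in 6:10 AM→6:00 AM, out 3:14 PM→3:00 PM; 9 h 0 min
Total credited: 25 h 0 min.

25.00 hours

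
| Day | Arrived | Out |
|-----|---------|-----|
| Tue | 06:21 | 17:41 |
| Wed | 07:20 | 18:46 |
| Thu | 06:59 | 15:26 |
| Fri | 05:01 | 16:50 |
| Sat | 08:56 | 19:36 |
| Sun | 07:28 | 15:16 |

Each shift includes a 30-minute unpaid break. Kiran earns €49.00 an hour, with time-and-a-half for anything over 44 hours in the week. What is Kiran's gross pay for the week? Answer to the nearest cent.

Tue: 06:21–17:41 = 11 h 20 min; less 30 min break → 10 h 50 min
Wed: 07:20–18:46 = 11 h 26 min; less 30 min break → 10 h 56 min
Thu: 06:59–15:26 = 8 h 27 min; less 30 min break → 7 h 57 min
Fri: 05:01–16:50 = 11 h 49 min; less 30 min break → 11 h 19 min
Sat: 08:56–19:36 = 10 h 40 min; less 30 min break → 10 h 10 min
Sun: 07:28–15:16 = 7 h 48 min; less 30 min break → 7 h 18 min
Total worked: 58 h 30 min = 3510 min.
Regular 44 h 0 min = 2640 min at €49.00/h; overtime 14 h 30 min = 870 min at €73.50/h.
Pay = (2640 × €49.00 + 870 × €73.50) ÷ 60 = €3221.75.

€3221.75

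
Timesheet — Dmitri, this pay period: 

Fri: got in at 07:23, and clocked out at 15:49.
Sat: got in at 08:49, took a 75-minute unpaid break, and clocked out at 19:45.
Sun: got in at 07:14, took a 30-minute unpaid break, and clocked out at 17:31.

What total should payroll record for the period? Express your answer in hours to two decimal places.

Fri: 07:23–15:49 = 8 h 26 min
Sat: 08:49–19:45 = 10 h 56 min; less 75 min break → 9 h 41 min
Sun: 07:14–17:31 = 10 h 17 min; less 30 min break → 9 h 47 min
Total: 8 h 26 min + 9 h 41 min + 9 h 47 min = 27 h 54 min.

27.90 hours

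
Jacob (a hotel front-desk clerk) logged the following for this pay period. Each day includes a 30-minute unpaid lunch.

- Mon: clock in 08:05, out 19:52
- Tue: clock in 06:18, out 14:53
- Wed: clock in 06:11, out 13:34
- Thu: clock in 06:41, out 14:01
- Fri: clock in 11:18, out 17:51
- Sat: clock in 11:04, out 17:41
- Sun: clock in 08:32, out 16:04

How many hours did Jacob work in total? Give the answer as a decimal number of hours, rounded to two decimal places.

Mon: 08:05–19:52 = 11 h 47 min; less 30 min break → 11 h 17 min
Tue: 06:18–14:53 = 8 h 35 min; less 30 min break → 8 h 5 min
Wed: 06:11–13:34 = 7 h 23 min; less 30 min break → 6 h 53 min
Thu: 06:41–14:01 = 7 h 20 min; less 30 min break → 6 h 50 min
Fri: 11:18–17:51 = 6 h 33 min; less 30 min break → 6 h 3 min
Sat: 11:04–17:41 = 6 h 37 min; less 30 min break → 6 h 7 min
Sun: 08:32–16:04 = 7 h 32 min; less 30 min break → 7 h 2 min
Total: 11 h 17 min + 8 h 5 min + 6 h 53 min + 6 h 50 min + 6 h 3 min + 6 h 7 min + 7 h 2 min = 52 h 17 min.

52.28 hours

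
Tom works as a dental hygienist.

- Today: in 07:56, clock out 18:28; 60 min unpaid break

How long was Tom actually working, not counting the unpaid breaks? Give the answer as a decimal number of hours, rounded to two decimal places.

Today: 07:56–18:28 = 10 h 32 min; less 60 min break → 9 h 32 min

9.53 hours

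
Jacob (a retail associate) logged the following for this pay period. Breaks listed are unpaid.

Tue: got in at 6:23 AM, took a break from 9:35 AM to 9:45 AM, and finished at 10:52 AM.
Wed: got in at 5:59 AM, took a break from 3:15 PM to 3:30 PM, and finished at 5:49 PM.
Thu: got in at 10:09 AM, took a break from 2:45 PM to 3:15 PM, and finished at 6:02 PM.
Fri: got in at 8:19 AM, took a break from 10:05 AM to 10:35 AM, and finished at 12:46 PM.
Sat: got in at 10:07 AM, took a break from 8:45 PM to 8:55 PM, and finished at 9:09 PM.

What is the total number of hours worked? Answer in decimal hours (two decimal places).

38.10 hours

Tue: 6:23 AM–10:52 AM = 4 h 29 min; less 10 min break → 4 h 19 min
Wed: 5:59 AM–5:49 PM = 11 h 50 min; less 15 min break → 11 h 35 min
Thu: 10:09 AM–6:02 PM = 7 h 53 min; less 30 min break → 7 h 23 min
Fri: 8:19 AM–12:46 PM = 4 h 27 min; less 30 min break → 3 h 57 min
Sat: 10:07 AM–9:09 PM = 11 h 2 min; less 10 min break → 10 h 52 min
Total: 4 h 19 min + 11 h 35 min + 7 h 23 min + 3 h 57 min + 10 h 52 min = 38 h 6 min.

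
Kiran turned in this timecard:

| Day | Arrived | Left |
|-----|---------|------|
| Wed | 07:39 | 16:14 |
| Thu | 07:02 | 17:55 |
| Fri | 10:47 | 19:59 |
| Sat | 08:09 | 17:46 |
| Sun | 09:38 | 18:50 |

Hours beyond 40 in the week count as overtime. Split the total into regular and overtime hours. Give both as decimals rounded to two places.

Regular 40.00 hours, overtime 7.48 hours

Wed: 07:39–16:14 = 8 h 35 min
Thu: 07:02–17:55 = 10 h 53 min
Fri: 10:47–19:59 = 9 h 12 min
Sat: 08:09–17:46 = 9 h 37 min
Sun: 09:38–18:50 = 9 h 12 min
Total worked: 47 h 29 min = 47.48 h.
Threshold 40 h → overtime 7 h 29 min, regular 40 h 0 min.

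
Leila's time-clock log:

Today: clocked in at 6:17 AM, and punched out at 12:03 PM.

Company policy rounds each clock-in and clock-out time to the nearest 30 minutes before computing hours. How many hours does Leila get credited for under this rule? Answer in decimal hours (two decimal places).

Today: in 6:17 AM→6:30 AM, out 12:03 PM→12:00 PM; 5 h 30 min

5.50 hours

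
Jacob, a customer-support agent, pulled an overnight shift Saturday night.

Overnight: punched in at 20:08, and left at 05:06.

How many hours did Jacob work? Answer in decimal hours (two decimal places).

8.97 hours

Overnight: 20:08 → midnight = 3 h 52 min; midnight → 05:06 = 5 h 6 min; span 8 h 58 min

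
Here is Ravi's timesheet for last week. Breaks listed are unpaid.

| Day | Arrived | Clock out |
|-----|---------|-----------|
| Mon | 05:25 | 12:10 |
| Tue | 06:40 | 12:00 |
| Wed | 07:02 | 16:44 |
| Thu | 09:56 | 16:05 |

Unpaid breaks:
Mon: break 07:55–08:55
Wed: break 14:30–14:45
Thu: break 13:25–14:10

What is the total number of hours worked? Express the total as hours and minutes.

25 h 56 min

Mon: 05:25–12:10 = 6 h 45 min; less 60 min break → 5 h 45 min
Tue: 06:40–12:00 = 5 h 20 min
Wed: 07:02–16:44 = 9 h 42 min; less 15 min break → 9 h 27 min
Thu: 09:56–16:05 = 6 h 9 min; less 45 min break → 5 h 24 min
Total: 5 h 45 min + 5 h 20 min + 9 h 27 min + 5 h 24 min = 25 h 56 min.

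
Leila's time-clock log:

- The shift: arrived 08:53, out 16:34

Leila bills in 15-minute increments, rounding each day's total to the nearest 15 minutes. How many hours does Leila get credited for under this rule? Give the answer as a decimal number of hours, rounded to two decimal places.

7.75 hours

The shift: 08:53–16:34 = 7 h 41 min → rounds to 7 h 45 min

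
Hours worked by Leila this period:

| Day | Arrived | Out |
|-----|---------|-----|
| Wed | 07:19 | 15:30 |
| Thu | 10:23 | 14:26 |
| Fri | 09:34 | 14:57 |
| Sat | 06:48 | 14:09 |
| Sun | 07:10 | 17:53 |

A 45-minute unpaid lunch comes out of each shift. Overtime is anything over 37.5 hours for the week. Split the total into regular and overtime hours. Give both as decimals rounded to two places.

Wed: 07:19–15:30 = 8 h 11 min; less 45 min break → 7 h 26 min
Thu: 10:23–14:26 = 4 h 3 min; less 45 min break → 3 h 18 min
Fri: 09:34–14:57 = 5 h 23 min; less 45 min break → 4 h 38 min
Sat: 06:48–14:09 = 7 h 21 min; less 45 min break → 6 h 36 min
Sun: 07:10–17:53 = 10 h 43 min; less 45 min break → 9 h 58 min
Total worked: 31 h 56 min = 31.93 h.
Threshold 37.5 h → overtime 0 h 0 min, regular 31 h 56 min.

Regular 31.93 hours, overtime 0.00 hours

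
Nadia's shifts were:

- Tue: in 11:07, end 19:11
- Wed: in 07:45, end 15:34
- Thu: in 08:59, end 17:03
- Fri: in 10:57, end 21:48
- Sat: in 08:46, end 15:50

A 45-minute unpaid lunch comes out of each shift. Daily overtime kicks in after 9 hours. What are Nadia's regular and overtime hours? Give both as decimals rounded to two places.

Regular 37.02 hours, overtime 1.10 hours

Tue: 11:07–19:11 = 8 h 4 min; less 45 min break → 7 h 19 min
Wed: 07:45–15:34 = 7 h 49 min; less 45 min break → 7 h 4 min
Thu: 08:59–17:03 = 8 h 4 min; less 45 min break → 7 h 19 min
Fri: 10:57–21:48 = 10 h 51 min; less 45 min break → 10 h 6 min
Sat: 08:46–15:50 = 7 h 4 min; less 45 min break → 6 h 19 min
Tue reg 7 h 19 min / OT 0 h 0 min; Wed reg 7 h 4 min / OT 0 h 0 min; Thu reg 7 h 19 min / OT 0 h 0 min; Fri reg 9 h 0 min / OT 1 h 6 min; Sat reg 6 h 19 min / OT 0 h 0 min.
Totals: regular 37 h 1 min, overtime 1 h 6 min.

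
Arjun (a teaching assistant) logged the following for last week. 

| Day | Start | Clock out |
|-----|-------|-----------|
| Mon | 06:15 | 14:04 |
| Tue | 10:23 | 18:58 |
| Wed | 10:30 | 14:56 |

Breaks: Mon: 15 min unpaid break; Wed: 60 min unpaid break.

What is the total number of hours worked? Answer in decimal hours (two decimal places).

19.58 hours

Mon: 06:15–14:04 = 7 h 49 min; less 15 min break → 7 h 34 min
Tue: 10:23–18:58 = 8 h 35 min
Wed: 10:30–14:56 = 4 h 26 min; less 60 min break → 3 h 26 min
Total: 7 h 34 min + 8 h 35 min + 3 h 26 min = 19 h 35 min.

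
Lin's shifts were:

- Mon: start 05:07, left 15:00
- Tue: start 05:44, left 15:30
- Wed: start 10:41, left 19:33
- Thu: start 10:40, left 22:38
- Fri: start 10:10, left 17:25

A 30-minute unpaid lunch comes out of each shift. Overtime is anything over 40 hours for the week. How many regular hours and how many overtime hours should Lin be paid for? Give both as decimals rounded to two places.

Mon: 05:07–15:00 = 9 h 53 min; less 30 min break → 9 h 23 min
Tue: 05:44–15:30 = 9 h 46 min; less 30 min break → 9 h 16 min
Wed: 10:41–19:33 = 8 h 52 min; less 30 min break → 8 h 22 min
Thu: 10:40–22:38 = 11 h 58 min; less 30 min break → 11 h 28 min
Fri: 10:10–17:25 = 7 h 15 min; less 30 min break → 6 h 45 min
Total worked: 45 h 14 min = 45.23 h.
Threshold 40 h → overtime 5 h 14 min, regular 40 h 0 min.

Regular 40.00 hours, overtime 5.23 hours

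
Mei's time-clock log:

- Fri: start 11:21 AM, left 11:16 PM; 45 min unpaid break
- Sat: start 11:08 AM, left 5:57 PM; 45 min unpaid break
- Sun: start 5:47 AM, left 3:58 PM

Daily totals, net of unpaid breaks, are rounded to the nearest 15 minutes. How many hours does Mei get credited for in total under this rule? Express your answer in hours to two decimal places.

27.50 hours

Fri: 11:21 AM–11:16 PM = 11 h 55 min − 45 min = 11 h 10 min → rounds to 11 h 15 min
Sat: 11:08 AM–5:57 PM = 6 h 49 min − 45 min = 6 h 4 min → rounds to 6 h 0 min
Sun: 5:47 AM–3:58 PM = 10 h 11 min → rounds to 10 h 15 min
Total credited: 27 h 30 min.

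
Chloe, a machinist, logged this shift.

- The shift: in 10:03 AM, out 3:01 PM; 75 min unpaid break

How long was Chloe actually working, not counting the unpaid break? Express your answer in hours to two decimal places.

The shift: 10:03 AM–3:01 PM = 4 h 58 min; less 75 min break → 3 h 43 min

3.72 hours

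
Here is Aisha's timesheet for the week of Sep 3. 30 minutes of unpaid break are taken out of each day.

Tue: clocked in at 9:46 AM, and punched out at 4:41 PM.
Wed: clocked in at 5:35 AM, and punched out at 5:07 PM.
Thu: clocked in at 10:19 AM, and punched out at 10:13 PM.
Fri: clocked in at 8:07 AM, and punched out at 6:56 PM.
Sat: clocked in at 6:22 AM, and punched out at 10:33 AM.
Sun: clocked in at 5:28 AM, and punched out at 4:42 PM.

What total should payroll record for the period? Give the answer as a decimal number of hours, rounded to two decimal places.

Tue: 9:46 AM–4:41 PM = 6 h 55 min; less 30 min break → 6 h 25 min
Wed: 5:35 AM–5:07 PM = 11 h 32 min; less 30 min break → 11 h 2 min
Thu: 10:19 AM–10:13 PM = 11 h 54 min; less 30 min break → 11 h 24 min
Fri: 8:07 AM–6:56 PM = 10 h 49 min; less 30 min break → 10 h 19 min
Sat: 6:22 AM–10:33 AM = 4 h 11 min; less 30 min break → 3 h 41 min
Sun: 5:28 AM–4:42 PM = 11 h 14 min; less 30 min break → 10 h 44 min
Total: 6 h 25 min + 11 h 2 min + 11 h 24 min + 10 h 19 min + 3 h 41 min + 10 h 44 min = 53 h 35 min.

53.58 hours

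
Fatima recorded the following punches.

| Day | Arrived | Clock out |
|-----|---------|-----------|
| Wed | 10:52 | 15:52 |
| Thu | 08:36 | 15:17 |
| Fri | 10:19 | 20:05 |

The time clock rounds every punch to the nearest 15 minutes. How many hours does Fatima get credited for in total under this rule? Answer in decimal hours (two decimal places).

Wed: in 10:52→10:45, out 15:52→15:45; 5 h 0 min
Thu: in 08:36→08:30, out 15:17→15:15; 6 h 45 min
Fri: in 10:19→10:15, out 20:05→20:00; 9 h 45 min
Total credited: 21 h 30 min.

21.50 hours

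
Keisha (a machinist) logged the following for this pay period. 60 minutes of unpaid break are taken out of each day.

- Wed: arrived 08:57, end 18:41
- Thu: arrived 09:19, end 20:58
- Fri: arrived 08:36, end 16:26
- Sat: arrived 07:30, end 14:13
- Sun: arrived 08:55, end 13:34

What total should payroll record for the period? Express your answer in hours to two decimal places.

Wed: 08:57–18:41 = 9 h 44 min; less 60 min break → 8 h 44 min
Thu: 09:19–20:58 = 11 h 39 min; less 60 min break → 10 h 39 min
Fri: 08:36–16:26 = 7 h 50 min; less 60 min break → 6 h 50 min
Sat: 07:30–14:13 = 6 h 43 min; less 60 min break → 5 h 43 min
Sun: 08:55–13:34 = 4 h 39 min; less 60 min break → 3 h 39 min
Total: 8 h 44 min + 10 h 39 min + 6 h 50 min + 5 h 43 min + 3 h 39 min = 35 h 35 min.

35.58 hours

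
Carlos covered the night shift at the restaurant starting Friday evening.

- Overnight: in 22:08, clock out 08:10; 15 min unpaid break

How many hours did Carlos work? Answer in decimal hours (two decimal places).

9.78 hours

Overnight: 22:08 → midnight = 1 h 52 min; midnight → 08:10 = 8 h 10 min; span 10 h 2 min; less 15 min break → 9 h 47 min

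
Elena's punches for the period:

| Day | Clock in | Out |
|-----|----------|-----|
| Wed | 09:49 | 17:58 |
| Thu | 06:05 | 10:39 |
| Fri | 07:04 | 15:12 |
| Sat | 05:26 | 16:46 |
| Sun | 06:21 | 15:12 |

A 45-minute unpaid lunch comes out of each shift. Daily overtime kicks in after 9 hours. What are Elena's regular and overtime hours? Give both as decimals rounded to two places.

Regular 35.70 hours, overtime 1.58 hours

Wed: 09:49–17:58 = 8 h 9 min; less 45 min break → 7 h 24 min
Thu: 06:05–10:39 = 4 h 34 min; less 45 min break → 3 h 49 min
Fri: 07:04–15:12 = 8 h 8 min; less 45 min break → 7 h 23 min
Sat: 05:26–16:46 = 11 h 20 min; less 45 min break → 10 h 35 min
Sun: 06:21–15:12 = 8 h 51 min; less 45 min break → 8 h 6 min
Wed reg 7 h 24 min / OT 0 h 0 min; Thu reg 3 h 49 min / OT 0 h 0 min; Fri reg 7 h 23 min / OT 0 h 0 min; Sat reg 9 h 0 min / OT 1 h 35 min; Sun reg 8 h 6 min / OT 0 h 0 min.
Totals: regular 35 h 42 min, overtime 1 h 35 min.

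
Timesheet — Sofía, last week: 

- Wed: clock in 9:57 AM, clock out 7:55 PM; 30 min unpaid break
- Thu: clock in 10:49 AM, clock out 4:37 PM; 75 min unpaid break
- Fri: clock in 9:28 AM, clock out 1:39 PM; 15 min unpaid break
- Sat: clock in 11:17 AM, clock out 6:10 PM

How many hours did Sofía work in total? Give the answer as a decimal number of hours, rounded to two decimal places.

24.83 hours

Wed: 9:57 AM–7:55 PM = 9 h 58 min; less 30 min break → 9 h 28 min
Thu: 10:49 AM–4:37 PM = 5 h 48 min; less 75 min break → 4 h 33 min
Fri: 9:28 AM–1:39 PM = 4 h 11 min; less 15 min break → 3 h 56 min
Sat: 11:17 AM–6:10 PM = 6 h 53 min
Total: 9 h 28 min + 4 h 33 min + 3 h 56 min + 6 h 53 min = 24 h 50 min.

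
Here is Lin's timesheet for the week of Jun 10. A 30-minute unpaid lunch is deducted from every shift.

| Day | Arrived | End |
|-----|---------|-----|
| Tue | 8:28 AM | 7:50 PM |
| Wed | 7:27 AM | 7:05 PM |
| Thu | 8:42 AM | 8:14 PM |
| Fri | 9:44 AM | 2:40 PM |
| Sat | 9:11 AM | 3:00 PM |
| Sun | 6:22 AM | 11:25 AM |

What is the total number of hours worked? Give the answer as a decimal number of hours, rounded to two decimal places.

47.33 hours

Tue: 8:28 AM–7:50 PM = 11 h 22 min; less 30 min break → 10 h 52 min
Wed: 7:27 AM–7:05 PM = 11 h 38 min; less 30 min break → 11 h 8 min
Thu: 8:42 AM–8:14 PM = 11 h 32 min; less 30 min break → 11 h 2 min
Fri: 9:44 AM–2:40 PM = 4 h 56 min; less 30 min break → 4 h 26 min
Sat: 9:11 AM–3:00 PM = 5 h 49 min; less 30 min break → 5 h 19 min
Sun: 6:22 AM–11:25 AM = 5 h 3 min; less 30 min break → 4 h 33 min
Total: 10 h 52 min + 11 h 8 min + 11 h 2 min + 4 h 26 min + 5 h 19 min + 4 h 33 min = 47 h 20 min.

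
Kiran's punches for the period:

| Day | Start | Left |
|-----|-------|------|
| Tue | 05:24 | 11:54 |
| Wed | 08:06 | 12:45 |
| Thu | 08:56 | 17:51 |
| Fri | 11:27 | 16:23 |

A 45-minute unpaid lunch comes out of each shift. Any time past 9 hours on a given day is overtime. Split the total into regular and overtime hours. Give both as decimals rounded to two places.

Regular 22.00 hours, overtime 0.00 hours

Tue: 05:24–11:54 = 6 h 30 min; less 45 min break → 5 h 45 min
Wed: 08:06–12:45 = 4 h 39 min; less 45 min break → 3 h 54 min
Thu: 08:56–17:51 = 8 h 55 min; less 45 min break → 8 h 10 min
Fri: 11:27–16:23 = 4 h 56 min; less 45 min break → 4 h 11 min
Tue reg 5 h 45 min / OT 0 h 0 min; Wed reg 3 h 54 min / OT 0 h 0 min; Thu reg 8 h 10 min / OT 0 h 0 min; Fri reg 4 h 11 min / OT 0 h 0 min.
Totals: regular 22 h 0 min, overtime 0 h 0 min.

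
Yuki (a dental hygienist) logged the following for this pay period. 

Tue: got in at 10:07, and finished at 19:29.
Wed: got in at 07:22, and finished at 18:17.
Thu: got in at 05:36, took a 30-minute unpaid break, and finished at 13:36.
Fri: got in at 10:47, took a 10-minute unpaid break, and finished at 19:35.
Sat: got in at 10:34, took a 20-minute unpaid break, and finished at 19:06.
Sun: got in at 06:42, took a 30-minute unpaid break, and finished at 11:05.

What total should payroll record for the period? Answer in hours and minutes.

Tue: 10:07–19:29 = 9 h 22 min
Wed: 07:22–18:17 = 10 h 55 min
Thu: 05:36–13:36 = 8 h 0 min; less 30 min break → 7 h 30 min
Fri: 10:47–19:35 = 8 h 48 min; less 10 min break → 8 h 38 min
Sat: 10:34–19:06 = 8 h 32 min; less 20 min break → 8 h 12 min
Sun: 06:42–11:05 = 4 h 23 min; less 30 min break → 3 h 53 min
Total: 9 h 22 min + 10 h 55 min + 7 h 30 min + 8 h 38 min + 8 h 12 min + 3 h 53 min = 48 h 30 min.

48 h 30 min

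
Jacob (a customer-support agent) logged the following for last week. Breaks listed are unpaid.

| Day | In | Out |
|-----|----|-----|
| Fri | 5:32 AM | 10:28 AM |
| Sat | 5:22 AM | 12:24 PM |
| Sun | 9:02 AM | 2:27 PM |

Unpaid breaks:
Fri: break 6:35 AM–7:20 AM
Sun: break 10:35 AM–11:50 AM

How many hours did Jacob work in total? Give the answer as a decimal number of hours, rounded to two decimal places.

15.38 hours

Fri: 5:32 AM–10:28 AM = 4 h 56 min; less 45 min break → 4 h 11 min
Sat: 5:22 AM–12:24 PM = 7 h 2 min
Sun: 9:02 AM–2:27 PM = 5 h 25 min; less 75 min break → 4 h 10 min
Total: 4 h 11 min + 7 h 2 min + 4 h 10 min = 15 h 23 min.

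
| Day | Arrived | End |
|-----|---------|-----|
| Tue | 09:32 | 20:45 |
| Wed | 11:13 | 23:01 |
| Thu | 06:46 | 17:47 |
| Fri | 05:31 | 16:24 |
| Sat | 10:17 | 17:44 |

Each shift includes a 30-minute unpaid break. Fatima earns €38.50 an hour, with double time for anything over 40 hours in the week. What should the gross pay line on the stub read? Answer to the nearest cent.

€2299.73

Tue: 09:32–20:45 = 11 h 13 min; less 30 min break → 10 h 43 min
Wed: 11:13–23:01 = 11 h 48 min; less 30 min break → 11 h 18 min
Thu: 06:46–17:47 = 11 h 1 min; less 30 min break → 10 h 31 min
Fri: 05:31–16:24 = 10 h 53 min; less 30 min break → 10 h 23 min
Sat: 10:17–17:44 = 7 h 27 min; less 30 min break → 6 h 57 min
Total worked: 49 h 52 min = 2992 min.
Regular 40 h 0 min = 2400 min at €38.50/h; overtime 9 h 52 min = 592 min at €77.00/h.
Pay = (2400 × €38.50 + 592 × €77.00) ÷ 60 = €2299.73.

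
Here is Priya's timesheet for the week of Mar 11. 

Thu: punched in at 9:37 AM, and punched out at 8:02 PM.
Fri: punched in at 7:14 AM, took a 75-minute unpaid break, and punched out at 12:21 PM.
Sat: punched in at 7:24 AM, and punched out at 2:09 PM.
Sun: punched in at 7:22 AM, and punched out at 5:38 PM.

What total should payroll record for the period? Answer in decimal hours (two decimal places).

Thu: 9:37 AM–8:02 PM = 10 h 25 min
Fri: 7:14 AM–12:21 PM = 5 h 7 min; less 75 min break → 3 h 52 min
Sat: 7:24 AM–2:09 PM = 6 h 45 min
Sun: 7:22 AM–5:38 PM = 10 h 16 min
Total: 10 h 25 min + 3 h 52 min + 6 h 45 min + 10 h 16 min = 31 h 18 min.

31.30 hours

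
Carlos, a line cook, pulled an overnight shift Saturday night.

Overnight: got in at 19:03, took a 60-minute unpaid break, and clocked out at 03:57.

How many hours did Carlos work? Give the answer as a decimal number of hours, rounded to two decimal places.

7.90 hours

Overnight: 19:03 → midnight = 4 h 57 min; midnight → 03:57 = 3 h 57 min; span 8 h 54 min; less 60 min break → 7 h 54 min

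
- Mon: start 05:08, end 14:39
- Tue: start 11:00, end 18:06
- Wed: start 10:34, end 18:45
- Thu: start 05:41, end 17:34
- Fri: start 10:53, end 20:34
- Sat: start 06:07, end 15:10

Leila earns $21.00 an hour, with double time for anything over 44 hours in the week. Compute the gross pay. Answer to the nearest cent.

$1403.50

Mon: 05:08–14:39 = 9 h 31 min
Tue: 11:00–18:06 = 7 h 6 min
Wed: 10:34–18:45 = 8 h 11 min
Thu: 05:41–17:34 = 11 h 53 min
Fri: 10:53–20:34 = 9 h 41 min
Sat: 06:07–15:10 = 9 h 3 min
Total worked: 55 h 25 min = 3325 min.
Regular 44 h 0 min = 2640 min at $21.00/h; overtime 11 h 25 min = 685 min at $42.00/h.
Pay = (2640 × $21.00 + 685 × $42.00) ÷ 60 = $1403.50.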